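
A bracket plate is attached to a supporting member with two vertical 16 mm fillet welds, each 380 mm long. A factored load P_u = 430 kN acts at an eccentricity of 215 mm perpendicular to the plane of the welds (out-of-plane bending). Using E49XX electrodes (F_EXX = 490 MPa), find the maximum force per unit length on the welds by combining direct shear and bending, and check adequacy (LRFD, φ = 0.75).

L_w = 2 × 380 = 760 mm; section modulus (unit throat) S = 2 × L²/6 = 48130 mm².
Direct shear f_v = P/L_w = 430×10³/760 = 565.8 N/mm.
Moment M = P × e = 430×10³ × 215 = 92450000 N·mm; bending f_b = M/S = 1921 N/mm.
f_max = √(f_v² + f_b²) = √(565.8² + 1921²) = 2002 N/mm.
φr_n = 0.75 × 0.6 × 490 × (0.707 × 16) = 2494 N/mm → adequate.

f_max ≈ 2000 N/mm; adequate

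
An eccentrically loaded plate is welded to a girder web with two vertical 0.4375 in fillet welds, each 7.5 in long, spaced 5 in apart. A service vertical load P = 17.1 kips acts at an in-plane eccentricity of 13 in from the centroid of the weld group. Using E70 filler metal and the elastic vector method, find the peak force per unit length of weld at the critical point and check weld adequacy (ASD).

f_max ≈ 6.81 kip/in; NOT adequate

E70XX → F_EXX = 70 ksi.
Total weld length L_w = 15 in. Treat welds as unit-width lines.
Polar moment about centroid: J = 2[d³/12 + d(b/2)²] = 2[7.5³/12 + 7.5×2.5²] = 164.1 in³.
Direct shear f_v = P/L_w = 17.1 / 15 = 1.14 kip/in (vertical).
Torsion M = P·e = 17.1 × 13 = 222.3 kip·in.
Critical point at (x, y) = (2.5, 3.75) from centroid. f_tx = M·y/J = 5.081 kip/in; f_ty = M·x/J = 3.387 kip/in.
Resultant f_max = √[f_tx² + (f_v + f_ty)²] = √[5.081² + (1.14 + 3.387)²] = 6.806 kip/in.
Capacity per unit length: r_n/Ω = (1/2.0) × 0.6 × 70 × (0.707 × 0.4375) = 6.496 kip/in.
6.806 > 6.496 → NOT adequate.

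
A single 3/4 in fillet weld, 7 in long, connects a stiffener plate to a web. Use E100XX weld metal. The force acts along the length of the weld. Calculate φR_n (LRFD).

φR_n ≈ 167 kips

E100XX → F_EXX = 100 ksi.
Effective throat t_e = 0.707 × 0.75 = 0.5302 in.
Total length L = 7 in; A_we = 0.5302 × 7 = 3.712 in².
F_nw = 0.6 F_EXX = 0.6 × 100 = 60 ksi.
φR_n = 0.75 × 60 × 3.712 = 167 kips.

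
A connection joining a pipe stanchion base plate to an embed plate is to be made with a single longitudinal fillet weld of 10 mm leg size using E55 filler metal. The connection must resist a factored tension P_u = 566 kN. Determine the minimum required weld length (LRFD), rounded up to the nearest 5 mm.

E55XX → F_EXX = 550 MPa.
Throat t_e = 0.707 × 10 = 7.07 mm.
φr_n = 0.75 × 0.6 × 550 × 7.07 × 10⁻³ = 1.75 kN/mm.
L_req = P_u / φr_n = 566 / 1.75 = 323.5 mm total.
Round up → use L = 325 mm.

L = 325 mm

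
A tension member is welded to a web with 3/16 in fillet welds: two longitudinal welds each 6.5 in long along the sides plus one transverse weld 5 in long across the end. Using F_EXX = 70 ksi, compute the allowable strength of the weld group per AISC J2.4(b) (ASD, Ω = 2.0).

t_e = 0.707 × 0.1875 = 0.1326 in.
R_nwl = 0.6 × 70 × 0.1326 × 13 = 72.38 kip (longitudinal, 2 welds).
R_nwt = 0.6 × 70 × 0.1326 × 5 = 27.84 kip (transverse, base value).
(i) R_nwl + R_nwt = 100.2 kip; (ii) 0.85 R_nwl + 1.5 R_nwt = 103.3 kip.
R_n = max = 103.3 kip [governs: (ii)]; R_n/Ω = 51.64 kip.

R_n/Ω ≈ 51.6 kip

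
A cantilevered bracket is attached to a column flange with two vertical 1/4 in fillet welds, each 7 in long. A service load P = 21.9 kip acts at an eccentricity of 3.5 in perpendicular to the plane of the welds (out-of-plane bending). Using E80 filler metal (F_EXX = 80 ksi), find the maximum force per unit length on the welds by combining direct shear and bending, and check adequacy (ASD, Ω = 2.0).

L_w = 2 × 7 = 14 in; section modulus (unit throat) S = 2 × L²/6 = 16.33 in².
Direct shear f_v = P/L_w = 21.9/14 = 1.564 kip/in.
Moment M = P × e = 21.9 × 3.5 = 76.65 kip·in; bending f_b = M/S = 4.693 kip/in.
f_max = √(f_v² + f_b²) = √(1.564² + 4.693²) = 4.947 kip/in.
r_n/Ω = (1/2.0) × 0.6 × 80 × (0.707 × 0.25) = 4.242 kip/in → NOT adequate.

f_max ≈ 4.95 kip/in; NOT adequate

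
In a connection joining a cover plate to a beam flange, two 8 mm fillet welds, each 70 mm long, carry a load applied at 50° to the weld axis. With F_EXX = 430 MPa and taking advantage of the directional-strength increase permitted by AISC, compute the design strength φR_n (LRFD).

φR_n ≈ 205 kN

t_e = 0.707 × 8 = 5.656 mm; A_we = 5.656 × 140 = 791.8 mm².
Directional factor: 1.0 + 0.5 sin^1.5(50°) = 1.335.
F_nw = 0.6 × 430 × 1.335 = 344.5 MPa.
φR_n = 0.75 × 344.5 × 791.8 × 10⁻³ = 204.6 kN.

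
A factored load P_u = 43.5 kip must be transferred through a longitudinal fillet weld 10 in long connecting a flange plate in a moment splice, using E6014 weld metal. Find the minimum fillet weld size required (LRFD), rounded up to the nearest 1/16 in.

E60XX → F_EXX = 60 ksi.
Total weld length L = 10 in.
Required throat t_e = P_u / (φ × 0.6 F_EXX × L) = 43.5 / (0.75 × 0.6 × 60 × 10) = 0.1611 in.
Required leg w = t_e / 0.707 = 0.2279 in → use 1/4 in.

w = 1/4 in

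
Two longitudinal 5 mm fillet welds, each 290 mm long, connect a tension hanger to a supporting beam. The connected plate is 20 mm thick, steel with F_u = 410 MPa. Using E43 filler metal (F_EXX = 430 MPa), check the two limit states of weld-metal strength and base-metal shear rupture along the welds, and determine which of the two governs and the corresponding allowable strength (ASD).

R_n/Ω ≈ 264 kN (weld metal governs)

t_e = 0.707 × 5 = 3.535 mm; L = 580 mm.
Weld metal: R_n/Ω = (1/2.0) × 0.6 × 430 × 3.535 × 580 × 10⁻³ = 264.5 kN.
Base metal (shear rupture): R_n/Ω = (1/2.0) × 0.6 × 410 × 20 × 580 × 10⁻³ = 1427 kN.
Governing: weld metal.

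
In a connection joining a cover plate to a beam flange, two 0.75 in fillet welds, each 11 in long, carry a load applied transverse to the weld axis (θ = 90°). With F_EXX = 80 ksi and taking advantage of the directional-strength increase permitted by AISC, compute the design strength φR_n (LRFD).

φR_n ≈ 630 kips

t_e = 0.707 × 0.75 = 0.5302 in; A_we = 0.5302 × 22 = 11.67 in².
Directional factor: 1.0 + 0.5 sin^1.5(90°) = 1.5.
F_nw = 0.6 × 80 × 1.5 = 72 ksi.
φR_n = 0.75 × 72 × 11.67 = 629.9 kips.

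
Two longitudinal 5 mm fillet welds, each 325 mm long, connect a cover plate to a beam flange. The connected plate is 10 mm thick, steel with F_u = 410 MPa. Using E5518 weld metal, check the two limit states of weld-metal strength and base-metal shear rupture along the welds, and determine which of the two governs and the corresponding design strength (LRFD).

φR_n ≈ 569 kN (weld metal governs)

E55XX → F_EXX = 550 MPa.
t_e = 0.707 × 5 = 3.535 mm; L = 650 mm.
Weld metal: φR_n = 0.75 × 0.6 × 550 × 3.535 × 650 × 10⁻³ = 568.7 kN.
Base metal (shear rupture): φR_n = 0.75 × 0.6 × 410 × 10 × 650 × 10⁻³ = 1199 kN.
Governing: weld metal.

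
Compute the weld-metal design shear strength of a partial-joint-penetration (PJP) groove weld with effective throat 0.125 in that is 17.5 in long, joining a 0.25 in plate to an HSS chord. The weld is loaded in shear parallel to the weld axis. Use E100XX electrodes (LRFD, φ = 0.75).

E100XX → F_EXX = 100 ksi.
Effective throat (given) t_e = 0.125 in.
A_we = 0.125 × 17.5 = 2.188 in².
F_nw = 0.6 F_EXX = 60 ksi.
φR_n = 0.75 × 60 × 2.188 = 98.44 kips.

φR_n ≈ 98.4 kips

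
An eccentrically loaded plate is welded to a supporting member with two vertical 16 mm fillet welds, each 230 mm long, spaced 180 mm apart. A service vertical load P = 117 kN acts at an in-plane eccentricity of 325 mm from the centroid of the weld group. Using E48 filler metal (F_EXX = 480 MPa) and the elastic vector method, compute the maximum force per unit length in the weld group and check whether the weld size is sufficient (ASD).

f_max ≈ 1140 N/mm; adequate

Total weld length L_w = 460 mm. Treat welds as unit-width lines.
Polar moment about centroid: J = 2[d³/12 + d(b/2)²] = 2[230³/12 + 230×90²] = 5754000 mm³.
Direct shear f_v = P/L_w = 117×10³ / 460 = 254.3 N/mm (vertical).
Torsion M = P·e = 117×10³ × 325 = 38025000 N·mm.
Critical point at (x, y) = (90, 115) from centroid. f_tx = M·y/J = 760 N/mm; f_ty = M·x/J = 594.8 N/mm.
Resultant f_max = √[f_tx² + (f_v + f_ty)²] = √[760² + (254.3 + 594.8)²] = 1140 N/mm.
Capacity per unit length: r_n/Ω = (1/2.0) × 0.6 × 480 × (0.707 × 16) = 1629 N/mm.
1140 ≤ 1629 → adequate.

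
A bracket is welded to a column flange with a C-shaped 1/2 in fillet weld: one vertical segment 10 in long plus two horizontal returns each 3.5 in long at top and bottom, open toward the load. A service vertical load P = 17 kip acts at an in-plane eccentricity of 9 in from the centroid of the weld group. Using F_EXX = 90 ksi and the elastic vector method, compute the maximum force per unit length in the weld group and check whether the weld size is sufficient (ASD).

f_max ≈ 3.74 kip/in; adequate

Total weld length L_w = 17 in. Treat welds as unit-width lines.
Centroid: x̄ = 2×3.5×1.75 / 17 = 0.7206 in from the vertical weld.
Polar moment about centroid: J = I_x + I_y = [10³/12 + 2×3.5×5²] + [10×0.7206² + 2(3.5³/12 + 3.5×1.029²)] = 278.1 in³.
Direct shear f_v = P/L_w = 17 / 17 = 1 kip/in (vertical).
Torsion M = P·e = 17 × 9 = 153 kip·in.
Critical point at (x, y) = (2.779, 5) from centroid. f_tx = M·y/J = 2.751 kip/in; f_ty = M·x/J = 1.529 kip/in.
Resultant f_max = √[f_tx² + (f_v + f_ty)²] = √[2.751² + (1 + 1.529)²] = 3.737 kip/in.
Capacity per unit length: r_n/Ω = (1/2.0) × 0.6 × 90 × (0.707 × 0.5) = 9.544 kip/in.
3.737 ≤ 9.544 → adequate.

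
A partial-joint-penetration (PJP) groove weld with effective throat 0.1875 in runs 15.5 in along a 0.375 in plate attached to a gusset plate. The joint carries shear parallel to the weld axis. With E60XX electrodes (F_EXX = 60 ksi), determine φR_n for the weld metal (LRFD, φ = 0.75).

Effective throat (given) t_e = 0.1875 in.
A_we = 0.1875 × 15.5 = 2.906 in².
F_nw = 0.6 F_EXX = 36 ksi.
φR_n = 0.75 × 36 × 2.906 = 78.47 kip.

φR_n ≈ 78.5 kip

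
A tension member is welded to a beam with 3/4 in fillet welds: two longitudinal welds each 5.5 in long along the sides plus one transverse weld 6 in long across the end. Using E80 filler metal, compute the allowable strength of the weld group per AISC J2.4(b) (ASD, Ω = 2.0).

R_n/Ω ≈ 234 kip

E80XX → F_EXX = 80 ksi.
t_e = 0.707 × 0.75 = 0.5302 in.
R_nwl = 0.6 × 80 × 0.5302 × 11 = 280 kip (longitudinal, 2 welds).
R_nwt = 0.6 × 80 × 0.5302 × 6 = 152.7 kip (transverse, base value).
(i) R_nwl + R_nwt = 432.7 kip; (ii) 0.85 R_nwl + 1.5 R_nwt = 467 kip.
R_n = max = 467 kip [governs: (ii)]; R_n/Ω = 233.5 kip.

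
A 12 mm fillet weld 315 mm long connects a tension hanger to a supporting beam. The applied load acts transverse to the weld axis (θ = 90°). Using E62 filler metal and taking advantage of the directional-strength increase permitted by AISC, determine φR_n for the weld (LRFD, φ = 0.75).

E62XX → F_EXX = 620 MPa.
t_e = 0.707 × 12 = 8.484 mm; A_we = 8.484 × 315 = 2672 mm².
Directional factor: 1.0 + 0.5 sin^1.5(90°) = 1.5.
F_nw = 0.6 × 620 × 1.5 = 558 MPa.
φR_n = 0.75 × 558 × 2672 × 10⁻³ = 1118 kN.

φR_n ≈ 1120 kN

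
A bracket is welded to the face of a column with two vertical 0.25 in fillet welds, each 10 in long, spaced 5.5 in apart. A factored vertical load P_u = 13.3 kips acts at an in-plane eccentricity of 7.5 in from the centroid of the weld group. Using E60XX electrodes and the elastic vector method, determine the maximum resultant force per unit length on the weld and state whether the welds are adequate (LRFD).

E60XX → F_EXX = 60 ksi.
Total weld length L_w = 20 in. Treat welds as unit-width lines.
Polar moment about centroid: J = 2[d³/12 + d(b/2)²] = 2[10³/12 + 10×2.75²] = 317.9 in³.
Direct shear f_v = P/L_w = 13.3 / 20 = 0.665 kip/in (vertical).
Torsion M = P·e = 13.3 × 7.5 = 99.75 kip·in.
Critical point at (x, y) = (2.75, 5) from centroid. f_tx = M·y/J = 1.569 kip/in; f_ty = M·x/J = 0.8628 kip/in.
Resultant f_max = √[f_tx² + (f_v + f_ty)²] = √[1.569² + (0.665 + 0.8628)²] = 2.19 kip/in.
Capacity per unit length: φr_n = 0.75 × 0.6 × 60 × (0.707 × 0.25) = 4.772 kip/in.
2.19 ≤ 4.772 → adequate.

f_max ≈ 2.19 kip/in; adequate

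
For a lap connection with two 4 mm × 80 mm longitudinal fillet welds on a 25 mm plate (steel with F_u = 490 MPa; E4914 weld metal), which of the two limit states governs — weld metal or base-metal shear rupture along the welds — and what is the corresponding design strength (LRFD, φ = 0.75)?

E49XX → F_EXX = 490 MPa.
t_e = 0.707 × 4 = 2.828 mm; L = 160 mm.
Weld metal: φR_n = 0.75 × 0.6 × 490 × 2.828 × 160 × 10⁻³ = 99.77 kN.
Base metal (shear rupture): φR_n = 0.75 × 0.6 × 490 × 25 × 160 × 10⁻³ = 882 kN.
Governing: weld metal.

φR_n ≈ 99.8 kN (weld metal governs)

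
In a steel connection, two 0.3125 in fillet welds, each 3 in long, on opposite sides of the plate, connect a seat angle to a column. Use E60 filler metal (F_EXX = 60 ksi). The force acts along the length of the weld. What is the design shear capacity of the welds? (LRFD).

Effective throat t_e = 0.707 × 0.3125 = 0.2209 in.
Total length L = 6 in; A_we = 0.2209 × 6 = 1.326 in².
F_nw = 0.6 F_EXX = 0.6 × 60 = 36 ksi.
φR_n = 0.75 × 36 × 1.326 = 35.79 kip.

φR_n ≈ 35.8 kip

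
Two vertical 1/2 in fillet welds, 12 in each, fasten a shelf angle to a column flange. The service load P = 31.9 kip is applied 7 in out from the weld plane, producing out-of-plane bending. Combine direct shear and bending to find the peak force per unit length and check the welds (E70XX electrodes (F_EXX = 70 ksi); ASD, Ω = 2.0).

L_w = 2 × 12 = 24 in; section modulus (unit throat) S = 2 × L²/6 = 48 in².
Direct shear f_v = P/L_w = 31.9/24 = 1.329 kip/in.
Moment M = P × e = 31.9 × 7 = 223.3 kip·in; bending f_b = M/S = 4.652 kip/in.
f_max = √(f_v² + f_b²) = √(1.329² + 4.652²) = 4.838 kip/in.
r_n/Ω = (1/2.0) × 0.6 × 70 × (0.707 × 0.5) = 7.423 kip/in → adequate.

f_max ≈ 4.84 kip/in; adequate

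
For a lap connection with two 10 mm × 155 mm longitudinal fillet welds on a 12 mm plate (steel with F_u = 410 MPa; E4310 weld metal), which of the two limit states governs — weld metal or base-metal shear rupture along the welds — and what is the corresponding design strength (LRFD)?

E43XX → F_EXX = 430 MPa.
t_e = 0.707 × 10 = 7.07 mm; L = 310 mm.
Weld metal: φR_n = 0.75 × 0.6 × 430 × 7.07 × 310 × 10⁻³ = 424.1 kN.
Base metal (shear rupture): φR_n = 0.75 × 0.6 × 410 × 12 × 310 × 10⁻³ = 686.3 kN.
Governing: weld metal.

φR_n ≈ 424 kN (weld metal governs)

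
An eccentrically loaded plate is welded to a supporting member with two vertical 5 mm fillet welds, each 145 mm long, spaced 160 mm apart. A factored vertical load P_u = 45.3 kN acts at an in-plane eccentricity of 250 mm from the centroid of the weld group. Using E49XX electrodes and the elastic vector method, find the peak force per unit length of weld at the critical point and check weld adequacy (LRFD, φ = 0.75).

f_max ≈ 642 N/mm; adequate

E49XX → F_EXX = 490 MPa.
Total weld length L_w = 290 mm. Treat welds as unit-width lines.
Polar moment about centroid: J = 2[d³/12 + d(b/2)²] = 2[145³/12 + 145×80²] = 2364000 mm³.
Direct shear f_v = P/L_w = 45.3×10³ / 290 = 156.2 N/mm (vertical).
Torsion M = P·e = 45.3×10³ × 250 = 11325000 N·mm.
Critical point at (x, y) = (80, 72.5) from centroid. f_tx = M·y/J = 347.3 N/mm; f_ty = M·x/J = 383.2 N/mm.
Resultant f_max = √[f_tx² + (f_v + f_ty)²] = √[347.3² + (156.2 + 383.2)²] = 641.6 N/mm.
Capacity per unit length: φr_n = 0.75 × 0.6 × 490 × (0.707 × 5) = 779.5 N/mm.
641.6 ≤ 779.5 → adequate.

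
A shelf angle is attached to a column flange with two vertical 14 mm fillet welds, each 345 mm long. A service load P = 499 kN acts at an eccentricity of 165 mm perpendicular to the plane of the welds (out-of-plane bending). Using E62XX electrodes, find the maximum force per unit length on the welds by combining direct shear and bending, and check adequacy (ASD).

f_max ≈ 2200 N/mm; NOT adequate

E62XX → F_EXX = 620 MPa.
L_w = 2 × 345 = 690 mm; section modulus (unit throat) S = 2 × L²/6 = 39680 mm².
Direct shear f_v = P/L_w = 499×10³/690 = 723.2 N/mm.
Moment M = P × e = 499×10³ × 165 = 82335000 N·mm; bending f_b = M/S = 2075 N/mm.
f_max = √(f_v² + f_b²) = √(723.2² + 2075²) = 2198 N/mm.
r_n/Ω = (1/2.0) × 0.6 × 620 × (0.707 × 14) = 1841 N/mm → NOT adequate.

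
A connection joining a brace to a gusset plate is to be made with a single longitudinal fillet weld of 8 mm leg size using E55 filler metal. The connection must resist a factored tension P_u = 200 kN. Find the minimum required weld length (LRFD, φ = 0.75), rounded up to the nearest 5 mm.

E55XX → F_EXX = 550 MPa.
Throat t_e = 0.707 × 8 = 5.656 mm.
φr_n = 0.75 × 0.6 × 550 × 5.656 × 10⁻³ = 1.4 kN/mm.
L_req = P_u / φr_n = 200 / 1.4 = 142.9 mm total.
Round up → use L = 145 mm.

L = 145 mm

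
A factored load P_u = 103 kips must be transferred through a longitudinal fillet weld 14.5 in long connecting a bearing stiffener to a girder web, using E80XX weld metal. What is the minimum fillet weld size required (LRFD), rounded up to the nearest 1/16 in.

E80XX → F_EXX = 80 ksi.
Total weld length L = 14.5 in.
Required throat t_e = P_u / (φ × 0.6 F_EXX × L) = 103 / (0.75 × 0.6 × 80 × 14.5) = 0.1973 in.
Required leg w = t_e / 0.707 = 0.2791 in → use 5/16 in.

w = 5/16 in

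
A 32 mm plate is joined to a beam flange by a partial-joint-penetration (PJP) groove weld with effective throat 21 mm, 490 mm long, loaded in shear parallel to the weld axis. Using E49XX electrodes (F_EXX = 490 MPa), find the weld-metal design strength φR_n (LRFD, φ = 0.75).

φR_n ≈ 2270 kN

Effective throat (given) t_e = 21 mm.
A_we = 21 × 490 = 10290 mm².
F_nw = 0.6 F_EXX = 294 MPa.
φR_n = 0.75 × 294 × 10290 × 10⁻³ = 2269 kN.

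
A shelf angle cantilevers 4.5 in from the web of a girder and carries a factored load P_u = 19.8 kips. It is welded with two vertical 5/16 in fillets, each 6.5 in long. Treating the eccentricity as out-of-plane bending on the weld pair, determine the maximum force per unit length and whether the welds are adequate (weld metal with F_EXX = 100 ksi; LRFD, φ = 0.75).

f_max ≈ 6.51 kip/in; adequate

L_w = 2 × 6.5 = 13 in; section modulus (unit throat) S = 2 × L²/6 = 14.08 in².
Direct shear f_v = P/L_w = 19.8/13 = 1.523 kip/in.
Moment M = P × e = 19.8 × 4.5 = 89.1 kip·in; bending f_b = M/S = 6.327 kip/in.
f_max = √(f_v² + f_b²) = √(1.523² + 6.327²) = 6.507 kip/in.
φr_n = 0.75 × 0.6 × 100 × (0.707 × 0.3125) = 9.942 kip/in → adequate.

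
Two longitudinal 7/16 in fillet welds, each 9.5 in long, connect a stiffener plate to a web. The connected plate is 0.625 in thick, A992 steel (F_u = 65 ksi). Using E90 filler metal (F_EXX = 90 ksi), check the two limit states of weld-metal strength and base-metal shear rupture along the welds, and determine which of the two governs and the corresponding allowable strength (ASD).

R_n/Ω ≈ 159 kips (weld metal governs)

t_e = 0.707 × 0.4375 = 0.3093 in; L = 19 in.
Weld metal: R_n/Ω = (1/2.0) × 0.6 × 90 × 0.3093 × 19 = 158.7 kips.
Base metal (shear rupture): R_n/Ω = (1/2.0) × 0.6 × 65 × 0.625 × 19 = 231.6 kips.
Governing: weld metal.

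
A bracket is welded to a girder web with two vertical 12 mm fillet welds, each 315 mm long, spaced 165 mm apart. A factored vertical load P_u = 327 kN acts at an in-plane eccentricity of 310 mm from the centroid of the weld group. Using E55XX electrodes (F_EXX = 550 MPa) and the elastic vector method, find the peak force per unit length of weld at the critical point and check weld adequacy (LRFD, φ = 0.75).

f_max ≈ 2190 N/mm; NOT adequate

Total weld length L_w = 630 mm. Treat welds as unit-width lines.
Polar moment about centroid: J = 2[d³/12 + d(b/2)²] = 2[315³/12 + 315×82.5²] = 9497000 mm³.
Direct shear f_v = P/L_w = 327×10³ / 630 = 519 N/mm (vertical).
Torsion M = P·e = 327×10³ × 310 = 101370000 N·mm.
Critical point at (x, y) = (82.5, 157.5) from centroid. f_tx = M·y/J = 1681 N/mm; f_ty = M·x/J = 880.6 N/mm.
Resultant f_max = √[f_tx² + (f_v + f_ty)²] = √[1681² + (519 + 880.6)²] = 2187 N/mm.
Capacity per unit length: φr_n = 0.75 × 0.6 × 550 × (0.707 × 12) = 2100 N/mm.
2187 > 2100 → NOT adequate.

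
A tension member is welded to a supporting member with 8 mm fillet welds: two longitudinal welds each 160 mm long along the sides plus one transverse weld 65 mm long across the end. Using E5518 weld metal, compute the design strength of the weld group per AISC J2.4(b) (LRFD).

φR_n ≈ 539 kN

E55XX → F_EXX = 550 MPa.
t_e = 0.707 × 8 = 5.656 mm.
R_nwl = 0.6 × 550 × 5.656 × 320 × 10⁻³ = 597.3 kN (longitudinal, 2 welds).
R_nwt = 0.6 × 550 × 5.656 × 65 × 10⁻³ = 121.3 kN (transverse, base value).
(i) R_nwl + R_nwt = 718.6 kN; (ii) 0.85 R_nwl + 1.5 R_nwt = 689.7 kN.
R_n = max = 718.6 kN [governs: (i)]; φR_n = 538.9 kN.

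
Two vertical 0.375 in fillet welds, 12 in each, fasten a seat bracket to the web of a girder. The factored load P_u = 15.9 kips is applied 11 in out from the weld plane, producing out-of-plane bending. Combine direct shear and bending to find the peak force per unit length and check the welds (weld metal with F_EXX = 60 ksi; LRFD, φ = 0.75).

L_w = 2 × 12 = 24 in; section modulus (unit throat) S = 2 × L²/6 = 48 in².
Direct shear f_v = P/L_w = 15.9/24 = 0.6625 kip/in.
Moment M = P × e = 15.9 × 11 = 174.9 kip·in; bending f_b = M/S = 3.644 kip/in.
f_max = √(f_v² + f_b²) = √(0.6625² + 3.644²) = 3.703 kip/in.
φr_n = 0.75 × 0.6 × 60 × (0.707 × 0.375) = 7.158 kip/in → adequate.

f_max ≈ 3.7 kip/in; adequate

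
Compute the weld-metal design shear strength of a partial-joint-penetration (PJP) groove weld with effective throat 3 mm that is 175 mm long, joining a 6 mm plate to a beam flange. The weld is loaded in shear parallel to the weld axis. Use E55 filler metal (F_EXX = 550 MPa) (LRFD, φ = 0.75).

Effective throat (given) t_e = 3 mm.
A_we = 3 × 175 = 525 mm².
F_nw = 0.6 F_EXX = 330 MPa.
φR_n = 0.75 × 330 × 525 × 10⁻³ = 129.9 kN.

φR_n ≈ 130 kN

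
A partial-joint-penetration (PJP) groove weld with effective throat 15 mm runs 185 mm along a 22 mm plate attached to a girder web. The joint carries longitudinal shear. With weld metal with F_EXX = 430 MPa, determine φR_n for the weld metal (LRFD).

Effective throat (given) t_e = 15 mm.
A_we = 15 × 185 = 2775 mm².
F_nw = 0.6 F_EXX = 258 MPa.
φR_n = 0.75 × 258 × 2775 × 10⁻³ = 537 kN.

φR_n ≈ 537 kN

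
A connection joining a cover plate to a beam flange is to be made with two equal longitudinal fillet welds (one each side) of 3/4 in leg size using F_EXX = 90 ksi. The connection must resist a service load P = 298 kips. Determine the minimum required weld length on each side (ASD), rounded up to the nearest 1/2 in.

Throat t_e = 0.707 × 0.75 = 0.5302 in.
r_n/Ω = (0.6 × 90 × 0.5302) / 2.0 = 14.32 kip/in.
L_req = P / (r_n/Ω) = 298 / 14.32 = 20.81 in total.
Per side: 20.81 / 2 = 10.41 in.
Round up → use L = 10.5 in on each side.

L = 10.5 in on each side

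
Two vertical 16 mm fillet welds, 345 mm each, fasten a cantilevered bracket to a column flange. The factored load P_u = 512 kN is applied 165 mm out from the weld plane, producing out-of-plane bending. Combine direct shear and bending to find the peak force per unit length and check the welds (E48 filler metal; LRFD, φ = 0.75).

f_max ≈ 2250 N/mm; adequate

E48XX → F_EXX = 480 MPa.
L_w = 2 × 345 = 690 mm; section modulus (unit throat) S = 2 × L²/6 = 39680 mm².
Direct shear f_v = P/L_w = 512×10³/690 = 742 N/mm.
Moment M = P × e = 512×10³ × 165 = 84480000 N·mm; bending f_b = M/S = 2129 N/mm.
f_max = √(f_v² + f_b²) = √(742² + 2129²) = 2255 N/mm.
φr_n = 0.75 × 0.6 × 480 × (0.707 × 16) = 2443 N/mm → adequate.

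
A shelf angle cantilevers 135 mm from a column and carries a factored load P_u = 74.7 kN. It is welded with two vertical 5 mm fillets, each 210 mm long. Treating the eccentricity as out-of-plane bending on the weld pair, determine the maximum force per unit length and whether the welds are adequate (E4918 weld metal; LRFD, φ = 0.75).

f_max ≈ 709 N/mm; adequate

E49XX → F_EXX = 490 MPa.
L_w = 2 × 210 = 420 mm; section modulus (unit throat) S = 2 × L²/6 = 14700 mm².
Direct shear f_v = P/L_w = 74.7×10³/420 = 177.9 N/mm.
Moment M = P × e = 74.7×10³ × 135 = 10084000 N·mm; bending f_b = M/S = 686 N/mm.
f_max = √(f_v² + f_b²) = √(177.9² + 686²) = 708.7 N/mm.
φr_n = 0.75 × 0.6 × 490 × (0.707 × 5) = 779.5 N/mm → adequate.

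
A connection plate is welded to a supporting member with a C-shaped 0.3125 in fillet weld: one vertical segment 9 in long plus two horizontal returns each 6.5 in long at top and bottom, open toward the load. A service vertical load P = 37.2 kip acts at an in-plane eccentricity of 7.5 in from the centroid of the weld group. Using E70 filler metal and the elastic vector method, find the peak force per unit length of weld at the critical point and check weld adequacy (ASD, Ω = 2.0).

E70XX → F_EXX = 70 ksi.
Total weld length L_w = 22 in. Treat welds as unit-width lines.
Centroid: x̄ = 2×6.5×3.25 / 22 = 1.92 in from the vertical weld.
Polar moment about centroid: J = I_x + I_y = [9³/12 + 2×6.5×4.5²] + [9×1.92² + 2(6.5³/12 + 6.5×1.33²)] = 425.9 in³.
Direct shear f_v = P/L_w = 37.2 / 22 = 1.691 kip/in (vertical).
Torsion M = P·e = 37.2 × 7.5 = 279 kip·in.
Critical point at (x, y) = (4.58, 4.5) from centroid. f_tx = M·y/J = 2.948 kip/in; f_ty = M·x/J = 3 kip/in.
Resultant f_max = √[f_tx² + (f_v + f_ty)²] = √[2.948² + (1.691 + 3)²] = 5.54 kip/in.
Capacity per unit length: r_n/Ω = (1/2.0) × 0.6 × 70 × (0.707 × 0.3125) = 4.64 kip/in.
5.54 > 4.64 → NOT adequate.

f_max ≈ 5.54 kip/in; NOT adequate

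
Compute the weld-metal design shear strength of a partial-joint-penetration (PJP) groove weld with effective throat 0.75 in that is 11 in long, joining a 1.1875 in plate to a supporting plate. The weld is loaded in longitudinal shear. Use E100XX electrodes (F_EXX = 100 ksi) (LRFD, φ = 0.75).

Effective throat (given) t_e = 0.75 in.
A_we = 0.75 × 11 = 8.25 in².
F_nw = 0.6 F_EXX = 60 ksi.
φR_n = 0.75 × 60 × 8.25 = 371.2 kip.

φR_n ≈ 371 kip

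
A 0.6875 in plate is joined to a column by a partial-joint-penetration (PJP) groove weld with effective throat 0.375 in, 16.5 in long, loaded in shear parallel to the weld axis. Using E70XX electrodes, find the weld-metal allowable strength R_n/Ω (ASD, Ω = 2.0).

R_n/Ω ≈ 130 kips

E70XX → F_EXX = 70 ksi.
Effective throat (given) t_e = 0.375 in.
A_we = 0.375 × 16.5 = 6.188 in².
F_nw = 0.6 F_EXX = 42 ksi.
R_n/Ω = (42 × 6.188) / 2.0 = 129.9 kips.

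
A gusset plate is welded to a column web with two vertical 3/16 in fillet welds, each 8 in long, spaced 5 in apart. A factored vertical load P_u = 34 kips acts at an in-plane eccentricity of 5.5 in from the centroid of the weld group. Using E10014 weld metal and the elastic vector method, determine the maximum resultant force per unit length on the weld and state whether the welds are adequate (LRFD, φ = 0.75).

f_max ≈ 6.16 kip/in; NOT adequate

E100XX → F_EXX = 100 ksi.
Total weld length L_w = 16 in. Treat welds as unit-width lines.
Polar moment about centroid: J = 2[d³/12 + d(b/2)²] = 2[8³/12 + 8×2.5²] = 185.3 in³.
Direct shear f_v = P/L_w = 34 / 16 = 2.125 kip/in (vertical).
Torsion M = P·e = 34 × 5.5 = 187 kip·in.
Critical point at (x, y) = (2.5, 4) from centroid. f_tx = M·y/J = 4.036 kip/in; f_ty = M·x/J = 2.522 kip/in.
Resultant f_max = √[f_tx² + (f_v + f_ty)²] = √[4.036² + (2.125 + 2.522)²] = 6.155 kip/in.
Capacity per unit length: φr_n = 0.75 × 0.6 × 100 × (0.707 × 0.1875) = 5.965 kip/in.
6.155 > 5.965 → NOT adequate.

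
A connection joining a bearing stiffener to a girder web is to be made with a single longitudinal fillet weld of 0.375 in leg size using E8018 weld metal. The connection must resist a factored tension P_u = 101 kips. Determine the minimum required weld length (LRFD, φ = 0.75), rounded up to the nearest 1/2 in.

L = 11 in

E80XX → F_EXX = 80 ksi.
Throat t_e = 0.707 × 0.375 = 0.2651 in.
φr_n = 0.75 × 0.6 × 80 × 0.2651 = 9.544 kips/in.
L_req = P_u / φr_n = 101 / 9.544 = 10.58 in total.
Round up → use L = 11 in.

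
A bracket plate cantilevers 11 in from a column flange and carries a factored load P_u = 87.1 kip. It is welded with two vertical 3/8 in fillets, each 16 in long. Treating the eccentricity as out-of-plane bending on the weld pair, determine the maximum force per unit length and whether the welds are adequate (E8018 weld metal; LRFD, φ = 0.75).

f_max ≈ 11.6 kip/in; NOT adequate

E80XX → F_EXX = 80 ksi.
L_w = 2 × 16 = 32 in; section modulus (unit throat) S = 2 × L²/6 = 85.33 in².
Direct shear f_v = P/L_w = 87.1/32 = 2.722 kip/in.
Moment M = P × e = 87.1 × 11 = 958.1 kip·in; bending f_b = M/S = 11.23 kip/in.
f_max = √(f_v² + f_b²) = √(2.722² + 11.23²) = 11.55 kip/in.
φr_n = 0.75 × 0.6 × 80 × (0.707 × 0.375) = 9.544 kip/in → NOT adequate.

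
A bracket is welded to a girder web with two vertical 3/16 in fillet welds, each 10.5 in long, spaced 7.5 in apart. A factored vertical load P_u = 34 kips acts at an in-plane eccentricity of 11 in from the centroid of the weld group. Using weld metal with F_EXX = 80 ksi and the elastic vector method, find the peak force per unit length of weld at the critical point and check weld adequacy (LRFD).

Total weld length L_w = 21 in. Treat welds as unit-width lines.
Polar moment about centroid: J = 2[d³/12 + d(b/2)²] = 2[10.5³/12 + 10.5×3.75²] = 488.2 in³.
Direct shear f_v = P/L_w = 34 / 21 = 1.619 kip/in (vertical).
Torsion M = P·e = 34 × 11 = 374 kip·in.
Critical point at (x, y) = (3.75, 5.25) from centroid. f_tx = M·y/J = 4.022 kip/in; f_ty = M·x/J = 2.873 kip/in.
Resultant f_max = √[f_tx² + (f_v + f_ty)²] = √[4.022² + (1.619 + 2.873)²] = 6.029 kip/in.
Capacity per unit length: φr_n = 0.75 × 0.6 × 80 × (0.707 × 0.1875) = 4.772 kip/in.
6.029 > 4.772 → NOT adequate.

f_max ≈ 6.03 kip/in; NOT adequate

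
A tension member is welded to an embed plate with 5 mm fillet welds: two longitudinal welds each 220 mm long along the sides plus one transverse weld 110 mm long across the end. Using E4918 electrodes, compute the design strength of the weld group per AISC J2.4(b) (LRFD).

φR_n ≈ 429 kN

E49XX → F_EXX = 490 MPa.
t_e = 0.707 × 5 = 3.535 mm.
R_nwl = 0.6 × 490 × 3.535 × 440 × 10⁻³ = 457.3 kN (longitudinal, 2 welds).
R_nwt = 0.6 × 490 × 3.535 × 110 × 10⁻³ = 114.3 kN (transverse, base value).
(i) R_nwl + R_nwt = 571.6 kN; (ii) 0.85 R_nwl + 1.5 R_nwt = 560.2 kN.
R_n = max = 571.6 kN [governs: (i)]; φR_n = 428.7 kN.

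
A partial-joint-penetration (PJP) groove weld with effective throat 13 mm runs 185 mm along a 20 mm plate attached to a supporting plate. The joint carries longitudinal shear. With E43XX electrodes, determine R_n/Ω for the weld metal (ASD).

E43XX → F_EXX = 430 MPa.
Effective throat (given) t_e = 13 mm.
A_we = 13 × 185 = 2405 mm².
F_nw = 0.6 F_EXX = 258 MPa.
R_n/Ω = (258 × 2405) / 2.0 × 10⁻³ = 310.2 kN.

R_n/Ω ≈ 310 kN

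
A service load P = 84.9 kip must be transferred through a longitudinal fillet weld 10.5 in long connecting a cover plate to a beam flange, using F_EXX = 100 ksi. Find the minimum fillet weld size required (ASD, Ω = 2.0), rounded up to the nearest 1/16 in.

Total weld length L = 10.5 in.
Required throat t_e = P × Ω / (0.6 F_EXX × L) = 84.9 × 2.0 / (0.6 × 100 × 10.5) = 0.2695 in.
Required leg w = t_e / 0.707 = 0.3812 in → use 7/16 in.

w = 7/16 in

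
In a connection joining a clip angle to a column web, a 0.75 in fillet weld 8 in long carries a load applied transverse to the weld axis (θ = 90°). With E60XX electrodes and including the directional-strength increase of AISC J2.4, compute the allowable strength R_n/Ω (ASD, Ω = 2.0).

E60XX → F_EXX = 60 ksi.
t_e = 0.707 × 0.75 = 0.5302 in; A_we = 0.5302 × 8 = 4.242 in².
Directional factor: 1.0 + 0.5 sin^1.5(90°) = 1.5.
F_nw = 0.6 × 60 × 1.5 = 54 ksi.
R_n/Ω = (54 × 4.242) / 2.0 = 114.5 kip.

R_n/Ω ≈ 115 kip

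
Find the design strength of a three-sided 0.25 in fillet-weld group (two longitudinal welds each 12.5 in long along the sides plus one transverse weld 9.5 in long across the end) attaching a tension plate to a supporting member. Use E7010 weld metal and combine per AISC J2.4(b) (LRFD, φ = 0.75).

φR_n ≈ 198 kips

E70XX → F_EXX = 70 ksi.
t_e = 0.707 × 0.25 = 0.1767 in.
R_nwl = 0.6 × 70 × 0.1767 × 25 = 185.6 kips (longitudinal, 2 welds).
R_nwt = 0.6 × 70 × 0.1767 × 9.5 = 70.52 kips (transverse, base value).
(i) R_nwl + R_nwt = 256.1 kips; (ii) 0.85 R_nwl + 1.5 R_nwt = 263.5 kips.
R_n = max = 263.5 kips [governs: (ii)]; φR_n = 197.7 kips.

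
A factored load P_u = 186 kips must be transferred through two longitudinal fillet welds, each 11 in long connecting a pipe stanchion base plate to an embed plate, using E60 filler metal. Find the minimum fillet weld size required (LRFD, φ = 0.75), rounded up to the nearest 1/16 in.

w = 1/2 in

E60XX → F_EXX = 60 ksi.
Total weld length L = 22 in.
Required throat t_e = P_u / (φ × 0.6 F_EXX × L) = 186 / (0.75 × 0.6 × 60 × 22) = 0.3131 in.
Required leg w = t_e / 0.707 = 0.4429 in → use 1/2 in.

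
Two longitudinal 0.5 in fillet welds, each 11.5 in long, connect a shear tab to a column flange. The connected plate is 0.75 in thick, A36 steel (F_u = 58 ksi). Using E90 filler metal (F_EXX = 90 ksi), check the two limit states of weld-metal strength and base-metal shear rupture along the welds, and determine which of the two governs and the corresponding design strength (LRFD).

t_e = 0.707 × 0.5 = 0.3535 in; L = 23 in.
Weld metal: φR_n = 0.75 × 0.6 × 90 × 0.3535 × 23 = 329.3 kip.
Base metal (shear rupture): φR_n = 0.75 × 0.6 × 58 × 0.75 × 23 = 450.2 kip.
Governing: weld metal.

φR_n ≈ 329 kip (weld metal governs)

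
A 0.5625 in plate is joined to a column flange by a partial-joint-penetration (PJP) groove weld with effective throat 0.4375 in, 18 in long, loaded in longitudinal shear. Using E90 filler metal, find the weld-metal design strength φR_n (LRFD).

E90XX → F_EXX = 90 ksi.
Effective throat (given) t_e = 0.4375 in.
A_we = 0.4375 × 18 = 7.875 in².
F_nw = 0.6 F_EXX = 54 ksi.
φR_n = 0.75 × 54 × 7.875 = 318.9 kip.

φR_n ≈ 319 kip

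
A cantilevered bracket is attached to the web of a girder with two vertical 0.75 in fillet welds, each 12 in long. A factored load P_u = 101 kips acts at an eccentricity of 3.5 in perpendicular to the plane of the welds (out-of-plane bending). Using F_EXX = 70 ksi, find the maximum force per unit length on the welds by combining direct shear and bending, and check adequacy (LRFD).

f_max ≈ 8.48 kip/in; adequate

L_w = 2 × 12 = 24 in; section modulus (unit throat) S = 2 × L²/6 = 48 in².
Direct shear f_v = P/L_w = 101/24 = 4.208 kip/in.
Moment M = P × e = 101 × 3.5 = 353.5 kip·in; bending f_b = M/S = 7.365 kip/in.
f_max = √(f_v² + f_b²) = √(4.208² + 7.365²) = 8.482 kip/in.
φr_n = 0.75 × 0.6 × 70 × (0.707 × 0.75) = 16.7 kip/in → adequate.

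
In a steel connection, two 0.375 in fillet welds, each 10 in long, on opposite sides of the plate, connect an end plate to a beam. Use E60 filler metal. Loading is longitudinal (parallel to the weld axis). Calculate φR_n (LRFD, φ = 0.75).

φR_n ≈ 143 kips

E60XX → F_EXX = 60 ksi.
Effective throat t_e = 0.707 × 0.375 = 0.2651 in.
Total length L = 20 in; A_we = 0.2651 × 20 = 5.303 in².
F_nw = 0.6 F_EXX = 0.6 × 60 = 36 ksi.
φR_n = 0.75 × 36 × 5.303 = 143.2 kips.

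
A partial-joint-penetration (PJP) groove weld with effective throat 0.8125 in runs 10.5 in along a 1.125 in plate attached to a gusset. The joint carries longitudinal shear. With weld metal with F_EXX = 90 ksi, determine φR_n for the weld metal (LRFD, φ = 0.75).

Effective throat (given) t_e = 0.8125 in.
A_we = 0.8125 × 10.5 = 8.531 in².
F_nw = 0.6 F_EXX = 54 ksi.
φR_n = 0.75 × 54 × 8.531 = 345.5 kip.

φR_n ≈ 346 kip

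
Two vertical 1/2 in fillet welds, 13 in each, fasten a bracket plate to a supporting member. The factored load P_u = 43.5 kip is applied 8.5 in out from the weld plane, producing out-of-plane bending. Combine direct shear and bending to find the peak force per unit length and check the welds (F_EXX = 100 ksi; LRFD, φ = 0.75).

L_w = 2 × 13 = 26 in; section modulus (unit throat) S = 2 × L²/6 = 56.33 in².
Direct shear f_v = P/L_w = 43.5/26 = 1.673 kip/in.
Moment M = P × e = 43.5 × 8.5 = 369.75 kip·in; bending f_b = M/S = 6.564 kip/in.
f_max = √(f_v² + f_b²) = √(1.673² + 6.564²) = 6.773 kip/in.
φr_n = 0.75 × 0.6 × 100 × (0.707 × 0.5) = 15.91 kip/in → adequate.

f_max ≈ 6.77 kip/in; adequate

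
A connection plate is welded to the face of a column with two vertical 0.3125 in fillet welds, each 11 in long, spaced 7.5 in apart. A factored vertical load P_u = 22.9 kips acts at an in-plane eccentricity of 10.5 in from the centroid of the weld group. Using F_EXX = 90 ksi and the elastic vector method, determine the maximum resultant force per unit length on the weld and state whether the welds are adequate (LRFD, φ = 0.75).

f_max ≈ 3.7 kip/in; adequate

Total weld length L_w = 22 in. Treat welds as unit-width lines.
Polar moment about centroid: J = 2[d³/12 + d(b/2)²] = 2[11³/12 + 11×3.75²] = 531.2 in³.
Direct shear f_v = P/L_w = 22.9 / 22 = 1.041 kip/in (vertical).
Torsion M = P·e = 22.9 × 10.5 = 240.45 kip·in.
Critical point at (x, y) = (3.75, 5.5) from centroid. f_tx = M·y/J = 2.49 kip/in; f_ty = M·x/J = 1.697 kip/in.
Resultant f_max = √[f_tx² + (f_v + f_ty)²] = √[2.49² + (1.041 + 1.697)²] = 3.701 kip/in.
Capacity per unit length: φr_n = 0.75 × 0.6 × 90 × (0.707 × 0.3125) = 8.948 kip/in.
3.701 ≤ 8.948 → adequate.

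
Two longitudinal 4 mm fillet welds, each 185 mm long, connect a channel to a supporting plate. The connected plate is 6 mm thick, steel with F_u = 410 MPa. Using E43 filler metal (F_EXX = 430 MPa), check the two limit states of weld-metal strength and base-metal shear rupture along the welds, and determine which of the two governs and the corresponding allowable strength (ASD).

R_n/Ω ≈ 135 kN (weld metal governs)

t_e = 0.707 × 4 = 2.828 mm; L = 370 mm.
Weld metal: R_n/Ω = (1/2.0) × 0.6 × 430 × 2.828 × 370 × 10⁻³ = 135 kN.
Base metal (shear rupture): R_n/Ω = (1/2.0) × 0.6 × 410 × 6 × 370 × 10⁻³ = 273.1 kN.
Governing: weld metal.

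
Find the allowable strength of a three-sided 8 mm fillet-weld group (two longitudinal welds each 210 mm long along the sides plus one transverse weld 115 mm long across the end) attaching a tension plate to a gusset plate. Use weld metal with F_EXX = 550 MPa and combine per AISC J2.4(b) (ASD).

t_e = 0.707 × 8 = 5.656 mm.
R_nwl = 0.6 × 550 × 5.656 × 420 × 10⁻³ = 783.9 kN (longitudinal, 2 welds).
R_nwt = 0.6 × 550 × 5.656 × 115 × 10⁻³ = 214.6 kN (transverse, base value).
(i) R_nwl + R_nwt = 998.6 kN; (ii) 0.85 R_nwl + 1.5 R_nwt = 988.3 kN.
R_n = max = 998.6 kN [governs: (i)]; R_n/Ω = 499.3 kN.

R_n/Ω ≈ 499 kN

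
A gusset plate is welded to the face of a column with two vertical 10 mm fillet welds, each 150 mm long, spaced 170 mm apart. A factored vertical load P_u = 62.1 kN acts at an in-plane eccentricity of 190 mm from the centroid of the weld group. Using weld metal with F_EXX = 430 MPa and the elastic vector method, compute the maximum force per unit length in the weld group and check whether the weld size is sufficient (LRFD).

f_max ≈ 660 N/mm; adequate

Total weld length L_w = 300 mm. Treat welds as unit-width lines.
Polar moment about centroid: J = 2[d³/12 + d(b/2)²] = 2[150³/12 + 150×85²] = 2730000 mm³.
Direct shear f_v = P/L_w = 62.1×10³ / 300 = 207 N/mm (vertical).
Torsion M = P·e = 62.1×10³ × 190 = 11799000 N·mm.
Critical point at (x, y) = (85, 75) from centroid. f_tx = M·y/J = 324.1 N/mm; f_ty = M·x/J = 367.4 N/mm.
Resultant f_max = √[f_tx² + (f_v + f_ty)²] = √[324.1² + (207 + 367.4)²] = 659.5 N/mm.
Capacity per unit length: φr_n = 0.75 × 0.6 × 430 × (0.707 × 10) = 1368 N/mm.
659.5 ≤ 1368 → adequate.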